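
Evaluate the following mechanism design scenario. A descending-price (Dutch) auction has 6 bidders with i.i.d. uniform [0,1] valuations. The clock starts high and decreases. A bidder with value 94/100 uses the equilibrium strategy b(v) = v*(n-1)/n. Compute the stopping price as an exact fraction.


Step 1: Dutch auctions are strategically equivalent to first-price auctions
Step 2: The equilibrium bid is b(v) = v*(n-1)/n
Step 3: b = 47/50 * 5/6
Step 4: b = 47/60

47/60


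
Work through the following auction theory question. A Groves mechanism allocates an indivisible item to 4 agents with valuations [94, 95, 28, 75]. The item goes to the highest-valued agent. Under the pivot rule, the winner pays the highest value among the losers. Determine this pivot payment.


Step 1: The efficient winner is agent 1 with value 95
Step 2: Other agents' values: [94, 28, 75]
Step 3: Pivot payment = max(others) = 94
Step 4: The winner pays 94

94


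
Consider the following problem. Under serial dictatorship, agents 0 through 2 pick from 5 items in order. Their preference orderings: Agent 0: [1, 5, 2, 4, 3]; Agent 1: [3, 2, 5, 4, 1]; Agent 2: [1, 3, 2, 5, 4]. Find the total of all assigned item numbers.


Step 1: Agent 0 picks item 1
Step 2: Agent 1 picks item 3
Step 3: Agent 2 picks item 2
Step 4: Sum = 1 + 3 + 2 = 6

6


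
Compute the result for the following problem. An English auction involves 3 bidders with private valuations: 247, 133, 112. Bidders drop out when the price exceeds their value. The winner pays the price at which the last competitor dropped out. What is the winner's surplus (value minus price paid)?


Step 1: Identify the highest value: 247
Step 2: Identify the second-highest value: 133
Step 3: The final price = second-highest value = 133
Step 4: Surplus = 247 - 133 = 114

114


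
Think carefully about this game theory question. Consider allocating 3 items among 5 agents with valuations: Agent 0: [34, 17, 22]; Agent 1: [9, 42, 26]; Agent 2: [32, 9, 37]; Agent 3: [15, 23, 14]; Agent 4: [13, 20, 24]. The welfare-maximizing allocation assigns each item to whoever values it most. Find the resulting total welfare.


Step 1: For each item, find the maximum value among all agents.
Step 2: Item 0 -> Agent 0 (value 34)
Step 3: Item 1 -> Agent 1 (value 42)
Step 4: Item 2 -> Agent 2 (value 37)
Step 5: Total welfare = 34 + 42 + 37 = 113

113


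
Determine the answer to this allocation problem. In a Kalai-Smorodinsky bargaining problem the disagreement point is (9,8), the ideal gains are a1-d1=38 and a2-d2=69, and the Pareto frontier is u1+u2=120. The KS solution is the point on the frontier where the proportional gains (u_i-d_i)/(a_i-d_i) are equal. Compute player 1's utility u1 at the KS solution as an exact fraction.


Step 1: At the KS point, (u1-d1)/r1 = (u2-d2)/r2 = t and u1+u2 = 120
Step 2: u1 = d1 + r1*t and u2 = d2 + r2*t, so (d1 + r1*t) + (d2 + r2*t) = 120
Step 3: t = (120 - 9 - 8)/(38 + 69) = 103/107
Step 4: u1 = d1 + r1*t = 9 + 38 * 103/107 = 4877/107
Step 5: (Check: u2 = d2 + r2*t = 7963/107; u1+u2 = 4877/107 + 7963/107 = 120, on the frontier.)

4877/107


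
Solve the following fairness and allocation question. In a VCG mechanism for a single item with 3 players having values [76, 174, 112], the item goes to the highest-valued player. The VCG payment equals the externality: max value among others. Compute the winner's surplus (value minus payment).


Step 1: The winner is the agent with the highest value: agent 1 with value 174
Step 2: Values of other agents: [76, 112]
Step 3: VCG payment = max of others' values = 112
Step 4: Surplus = 174 - 112 = 62

62


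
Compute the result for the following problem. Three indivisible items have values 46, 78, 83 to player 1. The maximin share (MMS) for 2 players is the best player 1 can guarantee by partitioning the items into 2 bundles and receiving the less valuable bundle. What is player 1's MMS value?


Step 1: Item values = 46, 78, 83
Step 2: Enumerate all 2-bundle partitions and take the smaller bundle:
  Partition 1: {46} vs {78,83} -> bundles 46, 161; min = 46
  Partition 2: {78} vs {46,83} -> bundles 78, 129; min = 78
  Partition 3: {83} vs {46,78} -> bundles 83, 124; min = 83
Step 3: MMS = max(46, 78, 83) = 83

83


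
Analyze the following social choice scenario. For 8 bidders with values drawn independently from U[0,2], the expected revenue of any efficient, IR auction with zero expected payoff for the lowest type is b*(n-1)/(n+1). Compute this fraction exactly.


Step 1: By Revenue Equivalence, expected revenue = b*(n-1)/(n+1)
Step 2: Substituting n = 8, b = 2
Step 3: Revenue = 2*(8-1)/(8+1) = 2*7/9
Step 4: Revenue = 14/9

14/9


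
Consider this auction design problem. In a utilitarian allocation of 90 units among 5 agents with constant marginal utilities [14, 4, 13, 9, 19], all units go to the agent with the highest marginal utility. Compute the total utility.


Step 1: The marginal utilities are [14, 4, 13, 9, 19]
Step 2: The highest marginal utility is 19
Step 3: All 90 units go to that agent
Step 4: Total utility = 19 * 90 = 1710

1710


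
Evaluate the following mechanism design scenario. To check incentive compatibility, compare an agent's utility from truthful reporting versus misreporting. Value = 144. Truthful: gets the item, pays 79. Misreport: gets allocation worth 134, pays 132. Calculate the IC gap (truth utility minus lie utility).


Step 1: U(truth) = value - payment = 144 - 79 = 65
Step 2: U(lie) = allocation - payment = 134 - 132 = 2
Step 3: IC gap = 65 - 2 = 63

63


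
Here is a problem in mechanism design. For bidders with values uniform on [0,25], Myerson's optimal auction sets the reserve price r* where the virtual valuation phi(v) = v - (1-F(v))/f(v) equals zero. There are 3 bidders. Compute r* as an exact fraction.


Step 1: For U[0,25], F(v) = v/25 and f(v) = 1/25
Step 2: phi(v) = v - (1 - v/25)/(1/25) = v - (25 - v) = 2v - 25
Step 3: Set phi(r*) = 0: 2r* - 25 = 0
Step 4: r* = 25/2 (the number of bidders n = 3 does not enter)

25/2


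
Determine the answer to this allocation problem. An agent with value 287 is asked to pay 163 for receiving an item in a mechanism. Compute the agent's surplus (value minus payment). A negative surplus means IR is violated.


Step 1: Surplus = value - payment = 287 - 163 = 124
Step 2: IR is satisfied (surplus >= 0)

124


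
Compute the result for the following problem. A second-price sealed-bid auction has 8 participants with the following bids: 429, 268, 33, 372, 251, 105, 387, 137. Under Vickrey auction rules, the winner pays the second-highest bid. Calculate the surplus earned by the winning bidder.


Step 1: Sort bids in descending order: 429, 387, 372, 268, 251, 137, 105, 33
Step 2: The winning bid is the highest: 429
Step 3: The payment equals the second-highest bid: 387
Step 4: Surplus = winner's bid - payment = 429 - 387 = 42

42


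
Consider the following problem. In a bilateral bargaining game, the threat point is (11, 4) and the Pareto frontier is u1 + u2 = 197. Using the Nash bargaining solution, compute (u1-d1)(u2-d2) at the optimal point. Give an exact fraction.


Step 1: The Nash solution splits surplus symmetrically above the disagreement point
Step 2: u1 = (total + d1 - d2)/2 = (197 + 11 - 4)/2 = 102
Step 3: u2 = (total - d1 + d2)/2 = (197 - 11 + 4)/2 = 95
Step 4: Nash product = (102 - 11) * (95 - 4)
Step 5: = 91 * 91 = 8281

8281


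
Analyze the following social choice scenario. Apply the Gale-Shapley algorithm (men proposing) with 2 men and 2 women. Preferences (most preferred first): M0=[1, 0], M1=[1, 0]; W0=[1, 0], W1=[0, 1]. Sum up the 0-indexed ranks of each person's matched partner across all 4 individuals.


Step 1: Run Gale-Shapley (men propose, women hold best offer):
  M0 proposes to W1; she accepts
  M1 proposes to W1; rejected
  M1 proposes to W0; she accepts
Step 2: Final matching: W0-M1, W1-M0
Step 3: 0-indexed ranks (man's rank of his match, then woman's): 1 + 0 + 0 + 0
Step 4: Total rank sum = 1

1


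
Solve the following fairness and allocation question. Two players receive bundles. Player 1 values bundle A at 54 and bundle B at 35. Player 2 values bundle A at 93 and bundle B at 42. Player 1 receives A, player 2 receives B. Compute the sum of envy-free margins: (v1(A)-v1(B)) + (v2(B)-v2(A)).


Step 1: Player 1's margin = v1(A) - v1(B) = 54 - 35 = 19
Step 2: Player 2's margin = v2(B) - v2(A) = 42 - 93 = -51
Step 3: Total margin = 19 + -51 = -32

-32


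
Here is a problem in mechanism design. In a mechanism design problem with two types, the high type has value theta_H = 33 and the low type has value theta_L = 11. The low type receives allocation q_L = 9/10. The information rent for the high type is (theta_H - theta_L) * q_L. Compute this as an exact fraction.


Step 1: theta_H - theta_L = 33 - 11 = 22
Step 2: Information rent = (theta_H - theta_L) * q_L
Step 3: = 22 * 9/10
Step 4: = 99/5

99/5


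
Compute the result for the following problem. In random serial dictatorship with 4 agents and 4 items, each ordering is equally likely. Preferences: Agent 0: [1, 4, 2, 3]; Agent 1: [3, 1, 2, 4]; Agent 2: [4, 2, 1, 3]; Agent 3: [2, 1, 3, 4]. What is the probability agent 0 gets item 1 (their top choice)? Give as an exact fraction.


Step 1: Agent 0 wants item 1
Step 2: There are 24 possible orderings of agents
Step 3: In 24 orderings, agent 0 gets item 1
Step 4: Probability = 24/24 = 1

1


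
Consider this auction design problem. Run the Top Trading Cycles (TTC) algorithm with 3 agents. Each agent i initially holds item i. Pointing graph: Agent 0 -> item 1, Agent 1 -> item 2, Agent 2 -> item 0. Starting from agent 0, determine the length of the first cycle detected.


Step 1: Trace the pointer graph from agent 0: 0 -> 1 -> 2 -> 0
Step 2: A cycle is detected when we revisit agent 0
Step 3: The cycle is: 0 -> 1 -> 2 -> 0
Step 4: Cycle length = 3

3


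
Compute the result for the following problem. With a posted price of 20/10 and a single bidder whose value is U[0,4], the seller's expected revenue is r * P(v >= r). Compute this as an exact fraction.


Step 1: Posted price r = 2, value support [0,4]
Step 2: P(v >= r) = (4 - 2)/4 = 1/2
Step 3: Expected revenue = r * P(v >= r) = 2 * 1/2
Step 4: Revenue = 1

1


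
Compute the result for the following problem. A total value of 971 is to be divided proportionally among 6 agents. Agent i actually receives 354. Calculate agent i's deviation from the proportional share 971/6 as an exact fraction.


Step 1: Proportional share = 971/6
Step 2: Agent's actual allocation = 354
Step 3: Excess = 354 - 971/6 = 1153/6

1153/6


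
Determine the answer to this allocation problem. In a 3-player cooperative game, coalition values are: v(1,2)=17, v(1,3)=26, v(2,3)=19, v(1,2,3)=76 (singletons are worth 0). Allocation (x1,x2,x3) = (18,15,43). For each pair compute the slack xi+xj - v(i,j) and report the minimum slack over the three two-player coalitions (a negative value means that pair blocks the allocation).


Step 1: Slack for coalition (1,2): x1+x2 - v12 = 33 - 17 = 16
Step 2: Slack for coalition (1,3): x1+x3 - v13 = 61 - 26 = 35
Step 3: Slack for coalition (2,3): x2+x3 - v23 = 58 - 19 = 39
Step 4: Minimum slack = min(16, 35, 39) = 16, attained by (1,2); no pair can gain by deviating, so the allocation is in the core

16


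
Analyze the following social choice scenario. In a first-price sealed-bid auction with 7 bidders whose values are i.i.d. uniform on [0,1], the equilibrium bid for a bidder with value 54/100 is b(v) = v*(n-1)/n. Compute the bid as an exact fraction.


Step 1: The symmetric BNE bidding function is b(v) = v * (n-1) / n
Step 2: Substitute v = 27/50 and n = 7
Step 3: b = 27/50 * 6/7
Step 4: b = 81/175

81/175


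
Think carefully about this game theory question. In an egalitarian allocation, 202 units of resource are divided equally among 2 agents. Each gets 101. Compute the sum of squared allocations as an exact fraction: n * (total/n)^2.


Step 1: Each agent's share = 202/2 = 101
Step 2: Square of each share = (101)^2 = 10201
Step 3: Sum of squares = 2 * 10201 = 20402

20402


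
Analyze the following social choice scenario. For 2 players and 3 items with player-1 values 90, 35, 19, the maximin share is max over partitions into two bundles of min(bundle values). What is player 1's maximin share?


Step 1: Item values = 90, 35, 19
Step 2: Enumerate all 2-bundle partitions and take the smaller bundle:
  Partition 1: {90} vs {35,19} -> bundles 90, 54; min = 54
  Partition 2: {35} vs {90,19} -> bundles 35, 109; min = 35
  Partition 3: {19} vs {90,35} -> bundles 19, 125; min = 19
Step 3: MMS = max(54, 35, 19) = 54

54


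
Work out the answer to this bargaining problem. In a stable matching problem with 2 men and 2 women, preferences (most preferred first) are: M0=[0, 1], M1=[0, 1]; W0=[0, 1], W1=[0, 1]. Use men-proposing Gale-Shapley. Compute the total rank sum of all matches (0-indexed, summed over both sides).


Step 1: Run Gale-Shapley (men propose, women hold best offer):
  M0 proposes to W0; she accepts
  M1 proposes to W0; rejected
  M1 proposes to W1; she accepts
Step 2: Final matching: W0-M0, W1-M1
Step 3: 0-indexed ranks (man's rank of his match, then woman's): 0 + 0 + 1 + 1
Step 4: Total rank sum = 2

2


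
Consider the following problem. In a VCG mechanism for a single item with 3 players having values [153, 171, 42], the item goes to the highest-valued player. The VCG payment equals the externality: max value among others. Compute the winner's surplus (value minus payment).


Step 1: The winner is the agent with the highest value: agent 1 with value 171
Step 2: Values of other agents: [153, 42]
Step 3: VCG payment = max of others' values = 153
Step 4: Surplus = 171 - 153 = 18

18


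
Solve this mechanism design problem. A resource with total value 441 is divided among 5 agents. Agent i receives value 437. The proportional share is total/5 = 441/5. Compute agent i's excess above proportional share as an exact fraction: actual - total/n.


Step 1: Proportional share = 441/5
Step 2: Agent's actual allocation = 437
Step 3: Excess = 437 - 441/5 = 1744/5

1744/5


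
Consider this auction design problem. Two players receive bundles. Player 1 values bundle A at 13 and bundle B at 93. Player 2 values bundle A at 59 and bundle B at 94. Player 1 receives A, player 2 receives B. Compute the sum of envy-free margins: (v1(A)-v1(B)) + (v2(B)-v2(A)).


Step 1: Player 1's margin = v1(A) - v1(B) = 13 - 93 = -80
Step 2: Player 2's margin = v2(B) - v2(A) = 94 - 59 = 35
Step 3: Total margin = -80 + 35 = -45

-45


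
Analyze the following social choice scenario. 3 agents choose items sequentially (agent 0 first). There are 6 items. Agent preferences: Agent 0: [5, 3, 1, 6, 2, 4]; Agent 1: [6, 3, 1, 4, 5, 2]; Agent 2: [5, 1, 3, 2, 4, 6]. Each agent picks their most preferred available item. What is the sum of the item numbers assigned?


Step 1: Agent 0 picks item 5
Step 2: Agent 1 picks item 6
Step 3: Agent 2 picks item 1
Step 4: Sum = 5 + 6 + 1 = 12

12


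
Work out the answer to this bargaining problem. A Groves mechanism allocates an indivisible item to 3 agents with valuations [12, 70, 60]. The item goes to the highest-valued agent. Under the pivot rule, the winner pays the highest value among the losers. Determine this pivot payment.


Step 1: The efficient winner is agent 1 with value 70
Step 2: Other agents' values: [12, 60]
Step 3: Pivot payment = max(others) = 60
Step 4: The winner pays 60

60


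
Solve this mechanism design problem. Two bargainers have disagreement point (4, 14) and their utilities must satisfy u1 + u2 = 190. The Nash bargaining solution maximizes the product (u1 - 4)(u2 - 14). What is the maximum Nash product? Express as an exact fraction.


Step 1: The Nash solution splits surplus symmetrically above the disagreement point
Step 2: u1 = (total + d1 - d2)/2 = (190 + 4 - 14)/2 = 90
Step 3: u2 = (total - d1 + d2)/2 = (190 - 4 + 14)/2 = 100
Step 4: Nash product = (90 - 4) * (100 - 14)
Step 5: = 86 * 86 = 7396

7396


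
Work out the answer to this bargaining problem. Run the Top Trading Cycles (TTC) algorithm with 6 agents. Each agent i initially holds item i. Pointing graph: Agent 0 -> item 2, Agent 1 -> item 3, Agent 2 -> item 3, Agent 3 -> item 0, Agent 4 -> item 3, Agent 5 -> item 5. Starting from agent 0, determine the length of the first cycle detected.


Step 1: Trace the pointer graph from agent 0: 0 -> 2 -> 3 -> 0
Step 2: A cycle is detected when we revisit agent 0
Step 3: The cycle is: 0 -> 2 -> 3 -> 0
Step 4: Cycle length = 3

3


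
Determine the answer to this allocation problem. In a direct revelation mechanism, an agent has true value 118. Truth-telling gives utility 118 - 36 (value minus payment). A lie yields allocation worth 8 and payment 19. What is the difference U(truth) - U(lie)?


Step 1: U(truth) = value - payment = 118 - 36 = 82
Step 2: U(lie) = allocation - payment = 8 - 19 = -11
Step 3: IC gap = 82 - (-11) = 93

93


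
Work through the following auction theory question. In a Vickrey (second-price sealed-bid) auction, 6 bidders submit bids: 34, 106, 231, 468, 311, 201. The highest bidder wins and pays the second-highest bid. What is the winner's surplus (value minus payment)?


Step 1: Sort bids in descending order: 468, 311, 231, 201, 106, 34
Step 2: The winning bid is the highest: 468
Step 3: The payment equals the second-highest bid: 311
Step 4: Surplus = winner's bid - payment = 468 - 311 = 157

157


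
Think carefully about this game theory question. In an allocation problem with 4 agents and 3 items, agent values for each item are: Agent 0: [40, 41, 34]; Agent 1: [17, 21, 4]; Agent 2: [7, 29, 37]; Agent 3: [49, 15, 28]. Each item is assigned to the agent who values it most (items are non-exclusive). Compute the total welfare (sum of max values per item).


Step 1: For each item, find the maximum value among all agents.
Step 2: Item 0 -> Agent 3 (value 49)
Step 3: Item 1 -> Agent 0 (value 41)
Step 4: Item 2 -> Agent 2 (value 37)
Step 5: Total welfare = 49 + 41 + 37 = 127

127


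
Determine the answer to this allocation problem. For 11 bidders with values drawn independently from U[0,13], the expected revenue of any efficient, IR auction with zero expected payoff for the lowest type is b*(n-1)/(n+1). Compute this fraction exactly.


Step 1: By Revenue Equivalence, expected revenue = b*(n-1)/(n+1)
Step 2: Substituting n = 11, b = 13
Step 3: Revenue = 13*(11-1)/(11+1) = 13*10/12
Step 4: Revenue = 130/12 = 65/6

65/6


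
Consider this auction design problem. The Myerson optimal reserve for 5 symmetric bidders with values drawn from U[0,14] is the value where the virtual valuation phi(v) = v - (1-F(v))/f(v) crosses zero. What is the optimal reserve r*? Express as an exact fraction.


Step 1: For U[0,14], F(v) = v/14 and f(v) = 1/14
Step 2: phi(v) = v - (1 - v/14)/(1/14) = v - (14 - v) = 2v - 14
Step 3: Set phi(r*) = 0: 2r* - 14 = 0
Step 4: r* = 14/2 = 7 (the number of bidders n = 5 does not enter)

7


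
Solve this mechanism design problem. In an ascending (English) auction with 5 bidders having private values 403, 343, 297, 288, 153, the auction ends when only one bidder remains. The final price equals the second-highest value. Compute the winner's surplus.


Step 1: Identify the highest value: 403
Step 2: Identify the second-highest value: 343
Step 3: The final price = second-highest value = 343
Step 4: Surplus = 403 - 343 = 60

60


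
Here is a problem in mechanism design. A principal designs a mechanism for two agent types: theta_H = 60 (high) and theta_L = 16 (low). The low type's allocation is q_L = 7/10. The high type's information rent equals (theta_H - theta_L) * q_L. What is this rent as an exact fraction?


Step 1: theta_H - theta_L = 60 - 16 = 44
Step 2: Information rent = (theta_H - theta_L) * q_L
Step 3: = 44 * 7/10
Step 4: = 154/5

154/5


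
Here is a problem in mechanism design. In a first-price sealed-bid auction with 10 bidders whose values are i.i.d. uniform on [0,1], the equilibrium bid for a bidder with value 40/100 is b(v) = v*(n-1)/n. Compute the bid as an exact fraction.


Step 1: The symmetric BNE bidding function is b(v) = v * (n-1) / n
Step 2: Substitute v = 2/5 and n = 10
Step 3: b = 2/5 * 9/10
Step 4: b = 9/25

9/25


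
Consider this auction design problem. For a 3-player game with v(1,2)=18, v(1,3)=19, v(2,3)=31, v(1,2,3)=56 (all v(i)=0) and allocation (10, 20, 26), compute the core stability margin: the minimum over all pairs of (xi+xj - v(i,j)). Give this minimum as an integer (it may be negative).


Step 1: Slack for coalition (1,2): x1+x2 - v12 = 30 - 18 = 12
Step 2: Slack for coalition (1,3): x1+x3 - v13 = 36 - 19 = 17
Step 3: Slack for coalition (2,3): x2+x3 - v23 = 46 - 31 = 15
Step 4: Minimum slack = min(12, 17, 15) = 12, attained by (1,2); no pair can gain by deviating, so the allocation is in the core

12


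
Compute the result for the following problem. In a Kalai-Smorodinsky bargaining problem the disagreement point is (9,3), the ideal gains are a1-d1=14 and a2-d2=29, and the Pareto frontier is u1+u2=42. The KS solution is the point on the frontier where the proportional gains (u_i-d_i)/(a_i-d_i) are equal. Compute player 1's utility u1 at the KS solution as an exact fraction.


Step 1: At the KS point, (u1-d1)/r1 = (u2-d2)/r2 = t and u1+u2 = 42
Step 2: u1 = d1 + r1*t and u2 = d2 + r2*t, so (d1 + r1*t) + (d2 + r2*t) = 42
Step 3: t = (42 - 9 - 3)/(14 + 29) = 30/43
Step 4: u1 = d1 + r1*t = 9 + 14 * 30/43 = 807/43
Step 5: (Check: u2 = d2 + r2*t = 999/43; u1+u2 = 807/43 + 999/43 = 42, on the frontier.)

807/43


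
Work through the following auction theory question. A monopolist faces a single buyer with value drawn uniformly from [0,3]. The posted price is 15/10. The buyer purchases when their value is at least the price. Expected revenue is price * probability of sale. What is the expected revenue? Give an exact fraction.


Step 1: Posted price r = 3/2, value support [0,3]
Step 2: P(v >= r) = (3 - 3/2)/3 = 1/2
Step 3: Expected revenue = r * P(v >= r) = 3/2 * 1/2
Step 4: Revenue = 3/4

3/4


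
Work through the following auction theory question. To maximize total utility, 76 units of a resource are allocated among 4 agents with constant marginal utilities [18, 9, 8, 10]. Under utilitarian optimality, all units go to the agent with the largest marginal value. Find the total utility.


Step 1: The marginal utilities are [18, 9, 8, 10]
Step 2: The highest marginal utility is 18
Step 3: All 76 units go to that agent
Step 4: Total utility = 18 * 76 = 1368

1368


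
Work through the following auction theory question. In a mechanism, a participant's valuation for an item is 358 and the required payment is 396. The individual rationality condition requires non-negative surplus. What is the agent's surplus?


Step 1: Surplus = value - payment = 358 - 396 = -38
Step 2: IR is violated (surplus < 0)

-38


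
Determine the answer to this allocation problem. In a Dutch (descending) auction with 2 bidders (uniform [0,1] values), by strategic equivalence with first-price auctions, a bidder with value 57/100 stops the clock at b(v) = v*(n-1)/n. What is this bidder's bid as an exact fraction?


Step 1: Dutch auctions are strategically equivalent to first-price auctions
Step 2: The equilibrium bid is b(v) = v*(n-1)/n
Step 3: b = 57/100 * 1/2
Step 4: b = 57/200

57/200


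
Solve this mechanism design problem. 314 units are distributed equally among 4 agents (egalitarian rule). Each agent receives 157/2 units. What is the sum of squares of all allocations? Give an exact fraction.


Step 1: Each agent's share = 314/4 = 157/2
Step 2: Square of each share = (157/2)^2 = 24649/4
Step 3: Sum of squares = 4 * 24649/4 = 24649

24649


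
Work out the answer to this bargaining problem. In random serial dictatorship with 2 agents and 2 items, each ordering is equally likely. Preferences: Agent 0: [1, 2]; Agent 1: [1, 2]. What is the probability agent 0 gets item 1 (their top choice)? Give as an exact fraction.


Step 1: Agent 0 wants item 1
Step 2: There are 2 possible orderings of agents
Step 3: In 1 orderings, agent 0 gets item 1
Step 4: Probability = 1/2

1/2


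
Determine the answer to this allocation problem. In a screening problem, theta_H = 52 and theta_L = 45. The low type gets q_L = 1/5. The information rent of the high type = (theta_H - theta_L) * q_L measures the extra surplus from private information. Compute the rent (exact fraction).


Step 1: theta_H - theta_L = 52 - 45 = 7
Step 2: Information rent = (theta_H - theta_L) * q_L
Step 3: = 7 * 1/5
Step 4: = 7/5

7/5


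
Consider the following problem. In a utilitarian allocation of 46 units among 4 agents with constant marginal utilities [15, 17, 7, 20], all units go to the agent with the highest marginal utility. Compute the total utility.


Step 1: The marginal utilities are [15, 17, 7, 20]
Step 2: The highest marginal utility is 20
Step 3: All 46 units go to that agent
Step 4: Total utility = 20 * 46 = 920

920


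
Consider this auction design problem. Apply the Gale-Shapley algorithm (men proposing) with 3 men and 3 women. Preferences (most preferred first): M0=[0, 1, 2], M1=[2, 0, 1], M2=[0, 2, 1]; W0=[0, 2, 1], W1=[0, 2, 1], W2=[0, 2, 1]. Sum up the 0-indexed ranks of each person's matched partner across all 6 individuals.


Step 1: Run Gale-Shapley (men propose, women hold best offer):
  M0 proposes to W0; she accepts
  M1 proposes to W2; she accepts
  M2 proposes to W0; rejected
  M2 proposes to W2; she switches from M1
  M1 proposes to W0; rejected
  M1 proposes to W1; she accepts
Step 2: Final matching: W0-M0, W1-M1, W2-M2
Step 3: 0-indexed ranks (man's rank of his match, then woman's): 0 + 0 + 2 + 2 + 1 + 1
Step 4: Total rank sum = 6

6


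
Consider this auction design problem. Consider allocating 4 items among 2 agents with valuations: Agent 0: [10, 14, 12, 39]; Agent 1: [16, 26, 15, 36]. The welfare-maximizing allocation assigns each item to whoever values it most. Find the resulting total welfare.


Step 1: For each item, find the maximum value among all agents.
Step 2: Item 0 -> Agent 1 (value 16)
Step 3: Item 1 -> Agent 1 (value 26)
Step 4: Item 2 -> Agent 1 (value 15)
Step 5: Item 3 -> Agent 0 (value 39)
Step 6: Total welfare = 16 + 26 + 15 + 39 = 96

96


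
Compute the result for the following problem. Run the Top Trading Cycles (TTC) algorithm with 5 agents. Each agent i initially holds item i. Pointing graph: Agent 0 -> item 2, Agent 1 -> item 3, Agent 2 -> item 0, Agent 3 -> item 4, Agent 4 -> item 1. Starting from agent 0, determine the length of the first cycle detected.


Step 1: Trace the pointer graph from agent 0: 0 -> 2 -> 0
Step 2: A cycle is detected when we revisit agent 0
Step 3: The cycle is: 0 -> 2 -> 0
Step 4: Cycle length = 2

2


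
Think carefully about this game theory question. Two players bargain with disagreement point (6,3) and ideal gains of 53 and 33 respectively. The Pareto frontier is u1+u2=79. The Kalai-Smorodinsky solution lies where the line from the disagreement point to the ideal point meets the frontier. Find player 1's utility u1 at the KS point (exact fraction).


Step 1: At the KS point, (u1-d1)/r1 = (u2-d2)/r2 = t and u1+u2 = 79
Step 2: u1 = d1 + r1*t and u2 = d2 + r2*t, so (d1 + r1*t) + (d2 + r2*t) = 79
Step 3: t = (79 - 6 - 3)/(53 + 33) = 70/86 = 35/43
Step 4: u1 = d1 + r1*t = 6 + 53 * 35/43 = 2113/43
Step 5: (Check: u2 = d2 + r2*t = 1284/43; u1+u2 = 2113/43 + 1284/43 = 79, on the frontier.)

2113/43


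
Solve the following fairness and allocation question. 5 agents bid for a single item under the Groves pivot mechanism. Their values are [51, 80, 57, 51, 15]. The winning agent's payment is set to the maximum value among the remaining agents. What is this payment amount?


Step 1: The efficient winner is agent 1 with value 80
Step 2: Other agents' values: [51, 57, 51, 15]
Step 3: Pivot payment = max(others) = 57
Step 4: The winner pays 57

57


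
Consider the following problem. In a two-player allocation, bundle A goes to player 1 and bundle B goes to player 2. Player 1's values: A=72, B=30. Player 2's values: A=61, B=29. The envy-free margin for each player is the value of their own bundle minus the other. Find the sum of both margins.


Step 1: Player 1's margin = v1(A) - v1(B) = 72 - 30 = 42
Step 2: Player 2's margin = v2(B) - v2(A) = 29 - 61 = -32
Step 3: Total margin = 42 + -32 = 10

10


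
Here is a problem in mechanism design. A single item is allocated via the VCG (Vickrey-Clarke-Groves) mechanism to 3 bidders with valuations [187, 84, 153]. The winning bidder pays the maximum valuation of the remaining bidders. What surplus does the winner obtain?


Step 1: The winner is the agent with the highest value: agent 0 with value 187
Step 2: Values of other agents: [84, 153]
Step 3: VCG payment = max of others' values = 153
Step 4: Surplus = 187 - 153 = 34

34


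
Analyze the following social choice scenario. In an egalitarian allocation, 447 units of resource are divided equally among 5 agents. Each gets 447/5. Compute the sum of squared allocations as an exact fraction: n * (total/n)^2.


Step 1: Each agent's share = 447/5
Step 2: Square of each share = (447/5)^2 = 199809/25
Step 3: Sum of squares = 5 * 199809/25 = 199809/5

199809/5


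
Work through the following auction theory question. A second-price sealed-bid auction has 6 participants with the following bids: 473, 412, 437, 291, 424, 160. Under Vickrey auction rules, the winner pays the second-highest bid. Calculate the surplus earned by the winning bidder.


Step 1: Sort bids in descending order: 473, 437, 424, 412, 291, 160
Step 2: The winning bid is the highest: 473
Step 3: The payment equals the second-highest bid: 437
Step 4: Surplus = winner's bid - payment = 473 - 437 = 36

36


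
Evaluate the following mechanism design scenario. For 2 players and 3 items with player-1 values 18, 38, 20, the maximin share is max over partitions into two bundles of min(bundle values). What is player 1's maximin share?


Step 1: Item values = 18, 38, 20
Step 2: Enumerate all 2-bundle partitions and take the smaller bundle:
  Partition 1: {18} vs {38,20} -> bundles 18, 58; min = 18
  Partition 2: {38} vs {18,20} -> bundles 38, 38; min = 38
  Partition 3: {20} vs {18,38} -> bundles 20, 56; min = 20
Step 3: MMS = max(18, 38, 20) = 38

38


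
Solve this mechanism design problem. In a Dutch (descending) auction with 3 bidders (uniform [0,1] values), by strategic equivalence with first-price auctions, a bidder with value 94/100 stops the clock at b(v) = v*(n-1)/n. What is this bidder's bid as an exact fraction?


Step 1: Dutch auctions are strategically equivalent to first-price auctions
Step 2: The equilibrium bid is b(v) = v*(n-1)/n
Step 3: b = 47/50 * 2/3
Step 4: b = 47/75

47/75


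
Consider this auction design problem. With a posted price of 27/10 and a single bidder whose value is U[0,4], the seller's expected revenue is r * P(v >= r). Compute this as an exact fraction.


Step 1: Posted price r = 27/10, value support [0,4]
Step 2: P(v >= r) = (4 - 27/10)/4 = 13/40
Step 3: Expected revenue = r * P(v >= r) = 27/10 * 13/40
Step 4: Revenue = 351/400

351/400


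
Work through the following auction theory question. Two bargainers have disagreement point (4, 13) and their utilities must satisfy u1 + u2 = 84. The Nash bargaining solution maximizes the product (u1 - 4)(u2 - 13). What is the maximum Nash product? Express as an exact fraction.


Step 1: The Nash solution splits surplus symmetrically above the disagreement point
Step 2: u1 = (total + d1 - d2)/2 = (84 + 4 - 13)/2 = 75/2
Step 3: u2 = (total - d1 + d2)/2 = (84 - 4 + 13)/2 = 93/2
Step 4: Nash product = (75/2 - 4) * (93/2 - 13)
Step 5: = 67/2 * 67/2 = 4489/4

4489/4


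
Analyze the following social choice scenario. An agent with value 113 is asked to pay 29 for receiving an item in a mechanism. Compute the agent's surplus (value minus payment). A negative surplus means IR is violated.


Step 1: Surplus = value - payment = 113 - 29 = 84
Step 2: IR is satisfied (surplus >= 0)

84


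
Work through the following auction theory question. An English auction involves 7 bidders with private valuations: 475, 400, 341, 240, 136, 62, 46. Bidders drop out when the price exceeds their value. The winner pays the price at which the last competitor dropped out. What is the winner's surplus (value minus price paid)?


Step 1: Identify the highest value: 475
Step 2: Identify the second-highest value: 400
Step 3: The final price = second-highest value = 400
Step 4: Surplus = 475 - 400 = 75

75


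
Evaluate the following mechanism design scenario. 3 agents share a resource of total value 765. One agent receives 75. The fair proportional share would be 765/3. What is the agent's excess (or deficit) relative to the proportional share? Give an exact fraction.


Step 1: Proportional share = 765/3 = 255
Step 2: Agent's actual allocation = 75
Step 3: Excess = 75 - 255 = -180

-180


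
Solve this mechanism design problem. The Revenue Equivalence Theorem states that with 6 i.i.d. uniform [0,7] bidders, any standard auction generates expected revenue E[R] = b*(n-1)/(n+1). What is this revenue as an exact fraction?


Step 1: By Revenue Equivalence, expected revenue = b*(n-1)/(n+1)
Step 2: Substituting n = 6, b = 7
Step 3: Revenue = 7*(6-1)/(6+1) = 7*5/7
Step 4: Revenue = 35/7 = 5

5


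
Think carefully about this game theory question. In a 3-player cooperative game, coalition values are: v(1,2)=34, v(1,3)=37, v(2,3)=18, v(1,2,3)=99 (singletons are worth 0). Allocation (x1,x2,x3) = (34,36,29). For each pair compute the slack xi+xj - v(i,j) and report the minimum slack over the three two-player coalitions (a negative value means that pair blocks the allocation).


Step 1: Slack for coalition (1,2): x1+x2 - v12 = 70 - 34 = 36
Step 2: Slack for coalition (1,3): x1+x3 - v13 = 63 - 37 = 26
Step 3: Slack for coalition (2,3): x2+x3 - v23 = 65 - 18 = 47
Step 4: Minimum slack = min(36, 26, 47) = 26, attained by (1,3); no pair can gain by deviating, so the allocation is in the core

26


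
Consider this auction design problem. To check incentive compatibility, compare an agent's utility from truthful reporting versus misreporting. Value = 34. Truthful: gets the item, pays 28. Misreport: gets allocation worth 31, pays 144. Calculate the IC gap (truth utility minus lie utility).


Step 1: U(truth) = value - payment = 34 - 28 = 6
Step 2: U(lie) = allocation - payment = 31 - 144 = -113
Step 3: IC gap = 6 - (-113) = 119

119


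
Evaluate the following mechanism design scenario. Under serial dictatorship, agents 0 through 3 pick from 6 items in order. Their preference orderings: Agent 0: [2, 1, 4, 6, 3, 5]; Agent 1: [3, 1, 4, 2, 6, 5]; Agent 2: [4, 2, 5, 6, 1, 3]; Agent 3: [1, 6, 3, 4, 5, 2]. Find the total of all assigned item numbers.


Step 1: Agent 0 picks item 2
Step 2: Agent 1 picks item 3
Step 3: Agent 2 picks item 4
Step 4: Agent 3 picks item 1
Step 5: Sum = 2 + 3 + 4 + 1 = 10

10


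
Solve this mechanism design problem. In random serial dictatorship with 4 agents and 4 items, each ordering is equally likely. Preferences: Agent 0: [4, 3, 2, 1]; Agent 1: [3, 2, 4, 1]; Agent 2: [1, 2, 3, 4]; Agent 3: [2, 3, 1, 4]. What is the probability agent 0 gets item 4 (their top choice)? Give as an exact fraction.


Step 1: Agent 0 wants item 4
Step 2: There are 24 possible orderings of agents
Step 3: In 24 orderings, agent 0 gets item 4
Step 4: Probability = 24/24 = 1

1


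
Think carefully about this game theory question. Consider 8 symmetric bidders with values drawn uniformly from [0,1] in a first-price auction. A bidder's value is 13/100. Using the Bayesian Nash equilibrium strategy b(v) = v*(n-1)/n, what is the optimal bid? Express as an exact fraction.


Step 1: The symmetric BNE bidding function is b(v) = v * (n-1) / n
Step 2: Substitute v = 13/100 and n = 8
Step 3: b = 13/100 * 7/8
Step 4: b = 91/800

91/800


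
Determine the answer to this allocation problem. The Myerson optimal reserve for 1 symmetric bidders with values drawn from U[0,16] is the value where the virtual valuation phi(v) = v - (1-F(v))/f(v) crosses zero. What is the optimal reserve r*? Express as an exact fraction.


Step 1: For U[0,16], F(v) = v/16 and f(v) = 1/16
Step 2: phi(v) = v - (1 - v/16)/(1/16) = v - (16 - v) = 2v - 16
Step 3: Set phi(r*) = 0: 2r* - 16 = 0
Step 4: r* = 16/2 = 8 (the number of bidders n = 1 does not enter)

8


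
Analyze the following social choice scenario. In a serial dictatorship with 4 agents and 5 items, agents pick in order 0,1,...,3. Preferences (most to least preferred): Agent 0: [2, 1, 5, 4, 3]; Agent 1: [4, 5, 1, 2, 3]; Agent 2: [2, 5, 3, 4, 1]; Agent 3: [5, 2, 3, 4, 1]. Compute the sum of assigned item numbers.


Step 1: Agent 0 picks item 2
Step 2: Agent 1 picks item 4
Step 3: Agent 2 picks item 5
Step 4: Agent 3 picks item 3
Step 5: Sum = 2 + 4 + 5 + 3 = 14

14


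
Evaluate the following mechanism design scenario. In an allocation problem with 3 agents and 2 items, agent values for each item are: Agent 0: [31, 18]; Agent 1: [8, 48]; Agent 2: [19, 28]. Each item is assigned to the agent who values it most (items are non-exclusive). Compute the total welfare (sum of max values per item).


Step 1: For each item, find the maximum value among all agents.
Step 2: Item 0 -> Agent 0 (value 31)
Step 3: Item 1 -> Agent 1 (value 48)
Step 4: Total welfare = 31 + 48 = 79

79


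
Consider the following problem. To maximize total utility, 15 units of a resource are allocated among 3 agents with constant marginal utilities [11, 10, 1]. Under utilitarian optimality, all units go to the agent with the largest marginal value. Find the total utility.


Step 1: The marginal utilities are [11, 10, 1]
Step 2: The highest marginal utility is 11
Step 3: All 15 units go to that agent
Step 4: Total utility = 11 * 15 = 165

165


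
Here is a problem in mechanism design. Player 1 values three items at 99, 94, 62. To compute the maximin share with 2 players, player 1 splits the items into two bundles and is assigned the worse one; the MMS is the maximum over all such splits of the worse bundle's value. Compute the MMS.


Step 1: Item values = 99, 94, 62
Step 2: Enumerate all 2-bundle partitions and take the smaller bundle:
  Partition 1: {99} vs {94,62} -> bundles 99, 156; min = 99
  Partition 2: {94} vs {99,62} -> bundles 94, 161; min = 94
  Partition 3: {62} vs {99,94} -> bundles 62, 193; min = 62
Step 3: MMS = max(99, 94, 62) = 99

99


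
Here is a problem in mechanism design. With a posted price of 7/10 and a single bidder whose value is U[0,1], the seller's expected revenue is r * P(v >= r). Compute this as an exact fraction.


Step 1: Posted price r = 7/10, value support [0,1]
Step 2: P(v >= r) = (1 - 7/10)/1 = 3/10
Step 3: Expected revenue = r * P(v >= r) = 7/10 * 3/10
Step 4: Revenue = 21/100

21/100


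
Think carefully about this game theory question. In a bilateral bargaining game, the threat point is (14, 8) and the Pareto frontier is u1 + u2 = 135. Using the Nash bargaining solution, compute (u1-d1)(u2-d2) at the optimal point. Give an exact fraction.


Step 1: The Nash solution splits surplus symmetrically above the disagreement point
Step 2: u1 = (total + d1 - d2)/2 = (135 + 14 - 8)/2 = 141/2
Step 3: u2 = (total - d1 + d2)/2 = (135 - 14 + 8)/2 = 129/2
Step 4: Nash product = (141/2 - 14) * (129/2 - 8)
Step 5: = 113/2 * 113/2 = 12769/4

12769/4


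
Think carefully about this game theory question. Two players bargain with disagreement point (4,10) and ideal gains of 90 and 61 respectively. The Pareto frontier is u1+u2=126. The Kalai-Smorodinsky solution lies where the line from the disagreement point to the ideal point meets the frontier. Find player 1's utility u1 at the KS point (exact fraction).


Step 1: At the KS point, (u1-d1)/r1 = (u2-d2)/r2 = t and u1+u2 = 126
Step 2: u1 = d1 + r1*t and u2 = d2 + r2*t, so (d1 + r1*t) + (d2 + r2*t) = 126
Step 3: t = (126 - 4 - 10)/(90 + 61) = 112/151
Step 4: u1 = d1 + r1*t = 4 + 90 * 112/151 = 10684/151
Step 5: (Check: u2 = d2 + r2*t = 8342/151; u1+u2 = 10684/151 + 8342/151 = 126, on the frontier.)

10684/151
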